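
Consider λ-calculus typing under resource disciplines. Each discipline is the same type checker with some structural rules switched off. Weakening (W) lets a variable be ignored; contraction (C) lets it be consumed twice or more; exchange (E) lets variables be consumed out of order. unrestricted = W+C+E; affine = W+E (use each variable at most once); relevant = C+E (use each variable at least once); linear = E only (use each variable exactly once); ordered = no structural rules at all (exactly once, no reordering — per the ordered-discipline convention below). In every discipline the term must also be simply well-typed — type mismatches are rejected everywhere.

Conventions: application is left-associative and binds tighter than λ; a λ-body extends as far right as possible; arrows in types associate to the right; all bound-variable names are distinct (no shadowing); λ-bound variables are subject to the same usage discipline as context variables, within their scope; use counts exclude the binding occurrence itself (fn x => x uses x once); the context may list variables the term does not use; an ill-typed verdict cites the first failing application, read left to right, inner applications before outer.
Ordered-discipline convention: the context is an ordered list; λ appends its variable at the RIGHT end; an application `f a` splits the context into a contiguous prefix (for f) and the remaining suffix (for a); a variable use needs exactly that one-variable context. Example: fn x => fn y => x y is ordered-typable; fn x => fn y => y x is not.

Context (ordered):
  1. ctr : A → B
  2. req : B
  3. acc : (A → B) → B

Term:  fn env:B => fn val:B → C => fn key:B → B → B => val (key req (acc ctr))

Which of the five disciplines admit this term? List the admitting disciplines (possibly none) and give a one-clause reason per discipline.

admitted by: affine, unrestricted
use counts: ctr: 1, req: 1, acc: 1, env (λ-bound): 0, val (λ-bound): 1, key (λ-bound): 1
order of uses: val, key, req, acc, ctr
typing: well-typed — term : B → (B → C) → (B → B → B) → C
ordered: ✗, env never used (weakening)
linear: ✗, env never used (weakening)
affine: ✓, ctr, req, acc, env, val, key: no repeats, contraction unneeded
relevant: ✗, env never used (weakening)
unrestricted: ✓, well-typed at B → (B → C) → (B → B → B) → C; no restrictions here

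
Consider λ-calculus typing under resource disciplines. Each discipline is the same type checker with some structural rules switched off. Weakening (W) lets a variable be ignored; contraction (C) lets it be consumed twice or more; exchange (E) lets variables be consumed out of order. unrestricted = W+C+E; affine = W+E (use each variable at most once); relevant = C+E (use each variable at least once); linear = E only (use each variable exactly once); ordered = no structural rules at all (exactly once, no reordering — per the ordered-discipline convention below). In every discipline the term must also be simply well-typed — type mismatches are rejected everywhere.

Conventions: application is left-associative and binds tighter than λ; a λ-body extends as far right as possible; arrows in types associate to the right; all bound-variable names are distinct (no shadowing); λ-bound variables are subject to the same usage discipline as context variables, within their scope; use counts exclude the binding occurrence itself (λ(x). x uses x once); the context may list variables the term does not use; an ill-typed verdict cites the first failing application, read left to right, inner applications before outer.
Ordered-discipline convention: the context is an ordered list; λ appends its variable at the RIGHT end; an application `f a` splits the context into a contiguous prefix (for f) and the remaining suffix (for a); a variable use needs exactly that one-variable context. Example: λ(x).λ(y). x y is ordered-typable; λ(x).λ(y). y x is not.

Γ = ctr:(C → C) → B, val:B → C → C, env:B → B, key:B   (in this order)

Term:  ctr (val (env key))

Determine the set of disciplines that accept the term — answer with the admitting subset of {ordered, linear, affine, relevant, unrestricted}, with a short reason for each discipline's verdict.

admitting disciplines: ordered, linear, affine, relevant, unrestricted
variable uses: ctr: 1×, val: 1×, env: 1×, key: 1×
order of uses: ctr, val, env, key
typing: well-typed at B
ordered ✓ (ctr, val, env, key once each; derivable with no W/C/E)
linear ✓ (single use per variable (ctr, val, env, key))
affine ✓ (ctr, val, env, key: no repeats, contraction unneeded)
relevant ✓ (ctr, val, env, key: all used, weakening unneeded)
unrestricted ✓ (typability at B is all that's needed)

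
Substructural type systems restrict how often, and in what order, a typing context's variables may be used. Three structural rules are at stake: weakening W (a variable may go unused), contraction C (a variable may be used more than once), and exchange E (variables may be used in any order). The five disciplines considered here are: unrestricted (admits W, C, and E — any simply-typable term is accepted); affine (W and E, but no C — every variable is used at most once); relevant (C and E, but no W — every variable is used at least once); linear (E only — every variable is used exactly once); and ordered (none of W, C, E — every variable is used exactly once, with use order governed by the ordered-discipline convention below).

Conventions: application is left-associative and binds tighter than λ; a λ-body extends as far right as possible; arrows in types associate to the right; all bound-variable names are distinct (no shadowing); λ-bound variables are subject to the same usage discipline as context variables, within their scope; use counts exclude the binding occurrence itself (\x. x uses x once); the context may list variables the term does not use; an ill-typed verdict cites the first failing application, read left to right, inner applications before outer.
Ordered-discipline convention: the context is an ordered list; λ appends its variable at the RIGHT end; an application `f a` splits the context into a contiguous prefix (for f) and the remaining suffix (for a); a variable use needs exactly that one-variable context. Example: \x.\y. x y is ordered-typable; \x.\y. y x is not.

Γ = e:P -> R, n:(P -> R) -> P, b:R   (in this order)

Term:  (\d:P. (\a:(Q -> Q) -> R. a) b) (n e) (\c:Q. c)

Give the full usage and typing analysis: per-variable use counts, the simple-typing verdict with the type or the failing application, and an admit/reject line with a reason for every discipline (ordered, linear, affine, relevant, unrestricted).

counts: e: 1×; n: 1×; b: 1×; d (bound): 0×; a (bound): 1×; c (bound): 1×
uses in reading order: a, b, n, e, c
typing: ill-typed: an argument R mismatches the expected (Q -> Q) -> R
ordered: ✗ — fails simple typing
linear: ✗ — a type mismatch blocks all five
affine: ✗ — the type mismatch rejects it
relevant: ✗ — not simply typable
unrestricted: ✗ — fails simple typing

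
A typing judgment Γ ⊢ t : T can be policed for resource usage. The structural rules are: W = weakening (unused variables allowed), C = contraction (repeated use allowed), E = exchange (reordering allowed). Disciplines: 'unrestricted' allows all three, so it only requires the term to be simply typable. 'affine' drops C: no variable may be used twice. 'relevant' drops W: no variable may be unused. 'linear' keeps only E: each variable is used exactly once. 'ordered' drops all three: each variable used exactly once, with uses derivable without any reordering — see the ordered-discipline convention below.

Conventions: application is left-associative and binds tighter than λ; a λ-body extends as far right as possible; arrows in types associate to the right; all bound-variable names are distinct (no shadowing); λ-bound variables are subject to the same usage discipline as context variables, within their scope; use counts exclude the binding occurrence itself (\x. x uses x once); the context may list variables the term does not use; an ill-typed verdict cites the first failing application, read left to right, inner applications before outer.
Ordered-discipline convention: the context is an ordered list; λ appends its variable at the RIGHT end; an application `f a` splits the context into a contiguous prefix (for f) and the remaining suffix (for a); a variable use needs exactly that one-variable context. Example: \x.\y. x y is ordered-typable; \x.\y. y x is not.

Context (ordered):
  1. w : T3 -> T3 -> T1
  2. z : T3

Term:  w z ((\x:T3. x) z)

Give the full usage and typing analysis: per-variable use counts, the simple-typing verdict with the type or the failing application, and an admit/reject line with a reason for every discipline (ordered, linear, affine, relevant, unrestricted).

variable uses: w ×1; z ×2; x (λ-bound) ×1
use order (left to right): w, z, x, z
typing: well-typed at T1
ordered: ✗ — uses contraction: z ×2
linear: ✗ — uses contraction: z ×2
affine: ✗ — uses contraction: z ×2
relevant: ✓ — at least one use each (w, z, x)
unrestricted: ✓ — type-checks (T1) and nothing is barred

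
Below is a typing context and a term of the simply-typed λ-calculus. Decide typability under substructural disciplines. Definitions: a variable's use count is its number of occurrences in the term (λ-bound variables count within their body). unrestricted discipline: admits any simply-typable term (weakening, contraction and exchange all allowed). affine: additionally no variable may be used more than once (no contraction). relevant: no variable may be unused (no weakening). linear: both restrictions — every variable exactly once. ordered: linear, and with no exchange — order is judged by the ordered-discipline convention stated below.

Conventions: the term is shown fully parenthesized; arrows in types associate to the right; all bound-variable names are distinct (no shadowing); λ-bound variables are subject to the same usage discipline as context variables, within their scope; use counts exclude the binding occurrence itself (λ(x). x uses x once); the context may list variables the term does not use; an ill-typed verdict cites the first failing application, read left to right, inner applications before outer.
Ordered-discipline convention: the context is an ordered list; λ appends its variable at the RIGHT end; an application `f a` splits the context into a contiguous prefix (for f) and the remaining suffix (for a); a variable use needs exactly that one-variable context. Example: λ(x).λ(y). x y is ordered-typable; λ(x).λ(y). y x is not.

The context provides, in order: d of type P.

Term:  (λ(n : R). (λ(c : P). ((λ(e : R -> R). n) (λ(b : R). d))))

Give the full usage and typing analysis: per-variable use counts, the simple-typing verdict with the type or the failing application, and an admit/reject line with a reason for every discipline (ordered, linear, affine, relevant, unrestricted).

usage: d: 1×, n (λ-bound): 1×, c (λ-bound): 0×, e (λ-bound): 0×, b (λ-bound): 0×
order of uses: n, d
typing: ill-typed: an application expects R -> R but receives R -> P
ordered: ✗, a type mismatch blocks all five
linear: ✗, the type mismatch rejects it
affine: ✗, not simply typable
relevant: ✗, fails simple typing
unrestricted: ✗, a type mismatch blocks all five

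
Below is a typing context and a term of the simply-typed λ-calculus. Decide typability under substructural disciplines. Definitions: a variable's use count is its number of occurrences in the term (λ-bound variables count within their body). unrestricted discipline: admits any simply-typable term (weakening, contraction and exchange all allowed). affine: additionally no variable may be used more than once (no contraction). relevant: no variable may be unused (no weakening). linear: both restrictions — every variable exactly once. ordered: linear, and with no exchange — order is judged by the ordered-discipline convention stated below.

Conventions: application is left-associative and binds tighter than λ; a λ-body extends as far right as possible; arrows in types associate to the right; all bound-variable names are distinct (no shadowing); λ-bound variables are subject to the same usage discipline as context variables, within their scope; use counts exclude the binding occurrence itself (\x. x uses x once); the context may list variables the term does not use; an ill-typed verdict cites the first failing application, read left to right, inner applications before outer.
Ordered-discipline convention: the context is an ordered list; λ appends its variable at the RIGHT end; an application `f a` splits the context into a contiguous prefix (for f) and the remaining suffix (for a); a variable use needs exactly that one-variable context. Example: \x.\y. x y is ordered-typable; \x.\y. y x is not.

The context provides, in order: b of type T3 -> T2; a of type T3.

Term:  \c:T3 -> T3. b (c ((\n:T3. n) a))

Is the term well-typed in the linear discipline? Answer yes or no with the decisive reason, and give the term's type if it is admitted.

yes — single use per variable (b, a, c, n); term : (T3 -> T3) -> T2
counts: b ×1; a ×1; c (bound) ×1; n (bound) ×1
left-to-right use order: b, c, n, a
typing: ✓ — (T3 -> T3) -> T2
per-discipline verdicts: ordered ✗; linear ✓; affine ✓; relevant ✓; unrestricted ✓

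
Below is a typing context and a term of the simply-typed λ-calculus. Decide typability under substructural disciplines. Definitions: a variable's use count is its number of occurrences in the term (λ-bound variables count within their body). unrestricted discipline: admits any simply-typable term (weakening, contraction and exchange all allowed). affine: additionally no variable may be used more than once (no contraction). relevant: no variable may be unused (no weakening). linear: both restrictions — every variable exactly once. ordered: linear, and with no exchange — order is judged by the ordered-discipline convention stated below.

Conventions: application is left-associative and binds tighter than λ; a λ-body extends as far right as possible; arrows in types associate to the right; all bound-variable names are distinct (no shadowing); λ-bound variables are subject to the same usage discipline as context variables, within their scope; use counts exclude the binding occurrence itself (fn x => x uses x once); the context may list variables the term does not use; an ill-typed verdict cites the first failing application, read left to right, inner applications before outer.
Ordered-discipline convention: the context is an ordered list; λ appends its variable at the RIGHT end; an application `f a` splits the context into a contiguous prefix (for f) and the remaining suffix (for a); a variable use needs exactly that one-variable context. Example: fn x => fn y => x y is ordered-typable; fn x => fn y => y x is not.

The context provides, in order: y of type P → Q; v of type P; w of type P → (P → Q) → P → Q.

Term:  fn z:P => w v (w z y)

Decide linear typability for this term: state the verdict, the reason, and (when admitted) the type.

no — uses contraction: w ×2
counts: y ×1, v ×1, w ×2, z (λ-bound) ×1
left-to-right use order: w, v, w, z, y
typing: well-typed at P → P → Q
across the five disciplines: ordered ✗ | linear ✗ | affine ✗ | relevant ✓ | unrestricted ✓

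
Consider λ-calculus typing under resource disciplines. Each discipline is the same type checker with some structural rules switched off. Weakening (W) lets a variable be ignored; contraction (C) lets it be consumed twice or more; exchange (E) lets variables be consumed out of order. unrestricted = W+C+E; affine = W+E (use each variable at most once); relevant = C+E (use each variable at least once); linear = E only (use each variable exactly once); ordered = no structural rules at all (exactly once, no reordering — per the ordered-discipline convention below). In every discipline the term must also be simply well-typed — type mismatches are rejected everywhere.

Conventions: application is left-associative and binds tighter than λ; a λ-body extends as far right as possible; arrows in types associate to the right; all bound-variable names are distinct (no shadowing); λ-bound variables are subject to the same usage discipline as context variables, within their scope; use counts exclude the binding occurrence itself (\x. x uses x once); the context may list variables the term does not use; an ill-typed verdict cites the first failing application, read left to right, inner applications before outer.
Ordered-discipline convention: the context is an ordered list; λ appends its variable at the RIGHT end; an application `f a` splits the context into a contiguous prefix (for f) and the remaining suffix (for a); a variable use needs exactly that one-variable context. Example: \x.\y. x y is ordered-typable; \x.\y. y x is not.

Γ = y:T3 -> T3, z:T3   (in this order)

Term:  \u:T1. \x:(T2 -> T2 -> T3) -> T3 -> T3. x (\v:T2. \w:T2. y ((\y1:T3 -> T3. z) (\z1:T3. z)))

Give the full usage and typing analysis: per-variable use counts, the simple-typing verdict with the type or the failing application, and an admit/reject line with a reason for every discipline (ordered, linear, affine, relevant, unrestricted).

counts: y ×1, z ×2, u (bound) ×0, x (bound) ×1, v (bound) ×0, w (bound) ×0, y1 (bound) ×0, z1 (bound) ×0
uses in reading order: x, y, z, z
typing: well-typed at T1 -> ((T2 -> T2 -> T3) -> T3 -> T3) -> T3 -> T3
ordered: ✗, needs contraction — z ×2; unused: u, v, w, y1, z1 — weakening required
linear: ✗, needs contraction — z ×2; unused: u, v, w, y1, z1 — weakening required
affine: ✗, needs contraction — z ×2
relevant: ✗, unused: u, v, w, y1, z1 — weakening required
unrestricted: ✓, simply typable at T1 -> ((T2 -> T2 -> T3) -> T3 -> T3) -> T3 -> T3; W, C, E all held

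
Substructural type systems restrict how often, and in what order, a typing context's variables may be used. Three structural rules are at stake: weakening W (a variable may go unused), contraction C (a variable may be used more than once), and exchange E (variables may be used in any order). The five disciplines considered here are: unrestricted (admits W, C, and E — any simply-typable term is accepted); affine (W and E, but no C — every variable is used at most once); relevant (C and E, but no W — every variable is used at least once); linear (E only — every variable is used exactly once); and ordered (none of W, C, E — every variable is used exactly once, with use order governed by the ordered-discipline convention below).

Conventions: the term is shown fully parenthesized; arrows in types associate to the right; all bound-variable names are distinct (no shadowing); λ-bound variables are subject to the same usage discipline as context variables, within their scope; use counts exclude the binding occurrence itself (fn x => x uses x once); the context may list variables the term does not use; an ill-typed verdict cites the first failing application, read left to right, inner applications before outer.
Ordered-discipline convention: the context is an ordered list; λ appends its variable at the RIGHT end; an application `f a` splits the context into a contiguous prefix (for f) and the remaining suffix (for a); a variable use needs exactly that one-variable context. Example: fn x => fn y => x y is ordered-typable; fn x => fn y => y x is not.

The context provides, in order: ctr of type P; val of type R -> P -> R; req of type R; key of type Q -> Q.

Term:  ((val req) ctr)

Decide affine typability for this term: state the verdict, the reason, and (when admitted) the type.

yes — ctr, val, req, key: no repeats, contraction unneeded; term : R
use counts: ctr: 1×; val: 1×; req: 1×; key: 0×
order of uses: val, req, ctr
typing: ✓ — R
per-discipline verdicts: ordered ✗ | linear ✗ | affine ✓ | relevant ✗ | unrestricted ✓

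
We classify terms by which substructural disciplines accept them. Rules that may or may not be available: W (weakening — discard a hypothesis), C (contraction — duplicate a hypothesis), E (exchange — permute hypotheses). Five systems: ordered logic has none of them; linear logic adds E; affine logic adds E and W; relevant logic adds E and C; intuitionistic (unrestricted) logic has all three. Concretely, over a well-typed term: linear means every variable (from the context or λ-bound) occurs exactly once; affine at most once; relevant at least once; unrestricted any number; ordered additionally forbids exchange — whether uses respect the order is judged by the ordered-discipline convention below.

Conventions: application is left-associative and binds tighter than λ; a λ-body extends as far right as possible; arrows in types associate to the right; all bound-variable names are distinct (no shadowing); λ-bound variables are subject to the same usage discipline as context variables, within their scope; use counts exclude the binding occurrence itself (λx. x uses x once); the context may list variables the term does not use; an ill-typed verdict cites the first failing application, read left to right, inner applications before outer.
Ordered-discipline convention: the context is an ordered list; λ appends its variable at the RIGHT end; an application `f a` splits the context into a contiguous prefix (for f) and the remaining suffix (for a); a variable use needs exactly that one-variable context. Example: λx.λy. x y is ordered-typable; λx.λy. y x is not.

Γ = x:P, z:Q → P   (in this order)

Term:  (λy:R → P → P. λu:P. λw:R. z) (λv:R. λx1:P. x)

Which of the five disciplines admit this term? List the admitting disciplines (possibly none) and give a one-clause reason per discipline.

accepted by: affine, unrestricted
variable uses: x ×1, z ×1, y (bound) ×0, u (bound) ×0, w (bound) ×0, v (bound) ×0, x1 (bound) ×0
order of uses: z, x
typing: the term checks, with type P → R → Q → P
ordered: ✗, y, u, w, v, x1 never used (weakening)
linear: ✗, y, u, w, v, x1 never used (weakening)
affine: ✓, x, z, y, u, w, v, x1: no repeats, contraction unneeded
relevant: ✗, y, u, w, v, x1 never used (weakening)
unrestricted: ✓, simply typable at P → R → Q → P; W, C, E all held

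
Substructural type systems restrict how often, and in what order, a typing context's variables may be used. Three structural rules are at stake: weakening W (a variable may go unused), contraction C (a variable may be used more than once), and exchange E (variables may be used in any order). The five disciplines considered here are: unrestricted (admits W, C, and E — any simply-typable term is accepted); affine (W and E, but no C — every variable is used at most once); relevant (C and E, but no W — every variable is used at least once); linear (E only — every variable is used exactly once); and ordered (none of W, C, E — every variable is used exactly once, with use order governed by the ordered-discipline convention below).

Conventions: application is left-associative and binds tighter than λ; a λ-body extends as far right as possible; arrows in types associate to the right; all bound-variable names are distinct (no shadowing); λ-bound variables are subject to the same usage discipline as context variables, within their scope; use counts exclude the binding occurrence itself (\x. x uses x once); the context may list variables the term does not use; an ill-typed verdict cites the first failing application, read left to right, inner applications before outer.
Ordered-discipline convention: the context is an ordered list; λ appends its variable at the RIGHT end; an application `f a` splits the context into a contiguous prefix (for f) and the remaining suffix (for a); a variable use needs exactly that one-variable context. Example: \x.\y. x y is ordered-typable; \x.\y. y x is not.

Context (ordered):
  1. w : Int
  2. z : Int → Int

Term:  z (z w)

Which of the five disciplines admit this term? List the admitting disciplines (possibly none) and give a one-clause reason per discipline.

admitting disciplines: relevant, unrestricted
usage: w: 1, z: 2
use order (left to right): z, z, w
typing: the term checks, with type Int
ordered: ✗ — needs contraction — z ×2
linear: ✗ — needs contraction — z ×2
affine: ✗ — needs contraction — z ×2
relevant: ✓ — w, z: all used, weakening unneeded
unrestricted: ✓ — simply typable at Int; W, C, E all held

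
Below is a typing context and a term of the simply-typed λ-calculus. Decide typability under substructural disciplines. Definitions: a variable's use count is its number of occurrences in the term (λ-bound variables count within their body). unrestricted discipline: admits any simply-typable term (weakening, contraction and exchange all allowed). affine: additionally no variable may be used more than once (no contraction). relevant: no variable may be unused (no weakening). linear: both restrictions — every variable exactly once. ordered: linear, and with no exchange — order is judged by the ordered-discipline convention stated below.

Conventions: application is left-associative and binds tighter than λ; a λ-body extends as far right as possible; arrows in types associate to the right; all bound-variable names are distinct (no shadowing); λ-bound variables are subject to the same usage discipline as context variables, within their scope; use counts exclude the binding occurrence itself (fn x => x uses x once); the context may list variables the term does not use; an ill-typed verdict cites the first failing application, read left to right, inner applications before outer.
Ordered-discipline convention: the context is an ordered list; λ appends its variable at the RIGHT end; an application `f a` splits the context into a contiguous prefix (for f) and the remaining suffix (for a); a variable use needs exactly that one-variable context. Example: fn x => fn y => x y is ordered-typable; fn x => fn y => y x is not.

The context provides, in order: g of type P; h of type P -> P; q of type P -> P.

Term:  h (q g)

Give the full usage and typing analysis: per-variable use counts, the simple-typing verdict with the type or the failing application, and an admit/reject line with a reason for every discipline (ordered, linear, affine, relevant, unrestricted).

counts: g=1; h=1; q=1
use order (left to right): h, q, g
typing: well-typed — term : P
ordered: ✗, needs exchange: uses follow h, q, g
linear: ✓, each of g, h, q used exactly once
affine: ✓, none of g, h, q used more than once
relevant: ✓, none of g, h, q goes unused
unrestricted: ✓, simply typable at P; W, C, E all held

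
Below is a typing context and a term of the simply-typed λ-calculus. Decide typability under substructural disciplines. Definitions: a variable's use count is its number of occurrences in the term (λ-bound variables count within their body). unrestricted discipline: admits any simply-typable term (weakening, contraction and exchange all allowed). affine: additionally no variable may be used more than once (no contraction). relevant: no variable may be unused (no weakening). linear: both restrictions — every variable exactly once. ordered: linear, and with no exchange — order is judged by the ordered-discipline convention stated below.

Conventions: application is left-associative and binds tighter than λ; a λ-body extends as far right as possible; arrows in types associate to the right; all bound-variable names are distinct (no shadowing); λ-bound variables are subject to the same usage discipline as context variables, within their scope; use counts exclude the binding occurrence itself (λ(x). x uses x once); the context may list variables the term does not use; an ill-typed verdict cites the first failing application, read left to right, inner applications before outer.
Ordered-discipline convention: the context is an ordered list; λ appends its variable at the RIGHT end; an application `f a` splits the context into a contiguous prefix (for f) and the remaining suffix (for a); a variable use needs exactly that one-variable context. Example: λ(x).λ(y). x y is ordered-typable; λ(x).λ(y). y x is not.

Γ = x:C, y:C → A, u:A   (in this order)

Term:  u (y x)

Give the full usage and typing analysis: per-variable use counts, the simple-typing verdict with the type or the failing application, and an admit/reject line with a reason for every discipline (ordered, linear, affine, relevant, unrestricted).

variable uses: x: 1×; y: 1×; u: 1×
uses in reading order: u, y, x
typing: ill-typed: applying a non-function (A)
ordered ✗ (a type mismatch blocks all five)
linear ✗ (the type mismatch rejects it)
affine ✗ (not simply typable)
relevant ✗ (fails simple typing)
unrestricted ✗ (a type mismatch blocks all five)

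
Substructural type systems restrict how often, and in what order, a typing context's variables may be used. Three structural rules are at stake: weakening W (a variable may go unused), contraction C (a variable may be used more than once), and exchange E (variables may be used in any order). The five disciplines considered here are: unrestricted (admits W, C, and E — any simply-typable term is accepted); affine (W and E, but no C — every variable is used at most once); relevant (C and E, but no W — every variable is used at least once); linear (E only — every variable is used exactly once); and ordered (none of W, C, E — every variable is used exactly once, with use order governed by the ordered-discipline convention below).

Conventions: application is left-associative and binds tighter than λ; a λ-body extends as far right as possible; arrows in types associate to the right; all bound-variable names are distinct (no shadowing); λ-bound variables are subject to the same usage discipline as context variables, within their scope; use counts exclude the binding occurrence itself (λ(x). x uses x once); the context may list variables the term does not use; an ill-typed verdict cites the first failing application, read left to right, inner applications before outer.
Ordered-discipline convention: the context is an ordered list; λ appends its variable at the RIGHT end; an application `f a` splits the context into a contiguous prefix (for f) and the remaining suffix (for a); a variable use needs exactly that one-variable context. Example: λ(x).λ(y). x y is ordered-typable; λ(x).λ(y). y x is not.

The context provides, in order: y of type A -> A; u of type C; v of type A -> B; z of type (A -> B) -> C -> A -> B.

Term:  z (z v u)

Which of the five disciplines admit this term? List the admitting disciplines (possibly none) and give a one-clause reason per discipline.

admitted by: unrestricted
usage: y=0; u=1; v=1; z=2
order of uses: z, z, v, u
typing: well-typed at C -> A -> B
ordered: ✗, needs contraction — z ×2; unused: y — weakening required
linear: ✗, needs contraction — z ×2; unused: y — weakening required
affine: ✗, needs contraction — z ×2
relevant: ✗, unused: y — weakening required
unrestricted: ✓, simply typable at C -> A -> B; W, C, E all held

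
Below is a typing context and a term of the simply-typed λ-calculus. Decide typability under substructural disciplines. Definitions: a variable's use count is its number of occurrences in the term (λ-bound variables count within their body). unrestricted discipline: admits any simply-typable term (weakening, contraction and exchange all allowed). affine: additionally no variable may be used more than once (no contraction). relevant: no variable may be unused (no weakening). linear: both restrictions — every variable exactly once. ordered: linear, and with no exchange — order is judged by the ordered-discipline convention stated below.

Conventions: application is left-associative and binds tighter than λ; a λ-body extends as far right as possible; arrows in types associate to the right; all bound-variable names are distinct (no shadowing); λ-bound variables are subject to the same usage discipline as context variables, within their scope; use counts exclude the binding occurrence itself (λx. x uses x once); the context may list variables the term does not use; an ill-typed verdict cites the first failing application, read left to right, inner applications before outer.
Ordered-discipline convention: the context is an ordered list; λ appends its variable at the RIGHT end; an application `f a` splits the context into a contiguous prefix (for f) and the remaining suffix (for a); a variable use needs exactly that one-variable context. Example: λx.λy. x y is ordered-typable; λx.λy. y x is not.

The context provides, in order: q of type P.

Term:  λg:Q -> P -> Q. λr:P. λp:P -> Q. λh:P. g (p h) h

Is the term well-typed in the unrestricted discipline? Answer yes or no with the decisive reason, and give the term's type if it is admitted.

yes — typability at (Q -> P -> Q) -> P -> (P -> Q) -> P -> Q is all that's needed; term : (Q -> P -> Q) -> P -> (P -> Q) -> P -> Q
use counts: q ×0, g [bound] ×1, r [bound] ×0, p [bound] ×1, h [bound] ×2
left-to-right use order: g, p, h, h
typing: well-typed at (Q -> P -> Q) -> P -> (P -> Q) -> P -> Q
all disciplines: ordered ✗; linear ✗; affine ✗; relevant ✗; unrestricted ✓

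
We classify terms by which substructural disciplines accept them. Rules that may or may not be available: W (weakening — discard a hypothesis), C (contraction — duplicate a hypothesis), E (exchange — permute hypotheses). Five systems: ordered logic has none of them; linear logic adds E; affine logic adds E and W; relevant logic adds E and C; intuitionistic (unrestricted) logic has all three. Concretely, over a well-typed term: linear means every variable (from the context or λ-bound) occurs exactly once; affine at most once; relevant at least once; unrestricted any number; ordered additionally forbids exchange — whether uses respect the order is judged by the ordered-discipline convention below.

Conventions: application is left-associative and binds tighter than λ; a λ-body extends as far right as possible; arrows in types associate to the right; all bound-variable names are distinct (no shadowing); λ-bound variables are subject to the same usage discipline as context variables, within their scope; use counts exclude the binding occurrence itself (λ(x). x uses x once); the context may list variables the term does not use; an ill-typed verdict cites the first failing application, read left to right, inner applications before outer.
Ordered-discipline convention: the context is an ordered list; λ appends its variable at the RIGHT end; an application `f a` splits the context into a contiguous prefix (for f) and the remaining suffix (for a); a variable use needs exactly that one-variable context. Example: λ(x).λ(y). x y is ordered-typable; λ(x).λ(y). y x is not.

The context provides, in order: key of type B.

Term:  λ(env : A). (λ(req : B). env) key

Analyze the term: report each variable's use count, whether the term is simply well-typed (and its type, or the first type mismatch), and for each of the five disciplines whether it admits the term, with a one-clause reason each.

use counts: key: 1; env (λ-bound): 1; req (λ-bound): 0
use order (left to right): env, key
typing: well-typed — term : A → A
ordered ✗ (req left unused)
linear ✗ (req left unused)
affine ✓ (none of key, env, req used more than once)
relevant ✗ (req left unused)
unrestricted ✓ (type-checks (A → A) and nothing is barred)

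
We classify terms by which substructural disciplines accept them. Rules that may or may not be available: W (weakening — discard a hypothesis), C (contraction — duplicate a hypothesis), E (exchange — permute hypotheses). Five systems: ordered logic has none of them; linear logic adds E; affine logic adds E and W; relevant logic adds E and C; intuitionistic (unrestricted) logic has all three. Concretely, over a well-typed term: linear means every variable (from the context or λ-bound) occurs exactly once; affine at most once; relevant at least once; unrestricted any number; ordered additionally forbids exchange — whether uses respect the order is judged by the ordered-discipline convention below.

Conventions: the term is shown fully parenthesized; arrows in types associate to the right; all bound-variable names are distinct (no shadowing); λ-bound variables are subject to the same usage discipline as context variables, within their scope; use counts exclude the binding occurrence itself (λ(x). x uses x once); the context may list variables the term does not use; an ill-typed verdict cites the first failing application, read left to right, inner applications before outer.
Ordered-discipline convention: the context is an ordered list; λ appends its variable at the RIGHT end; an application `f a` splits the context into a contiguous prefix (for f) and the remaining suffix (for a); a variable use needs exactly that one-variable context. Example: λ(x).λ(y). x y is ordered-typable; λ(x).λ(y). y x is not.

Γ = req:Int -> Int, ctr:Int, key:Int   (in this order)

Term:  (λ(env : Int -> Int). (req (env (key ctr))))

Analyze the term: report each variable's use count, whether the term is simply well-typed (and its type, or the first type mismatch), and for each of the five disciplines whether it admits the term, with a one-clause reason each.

counts: req ×1; ctr ×1; key ×1; env (bound) ×1
use order (left to right): req, env, key, ctr
typing: ill-typed: non-function type Int applied to an argument
ordered: ✗, fails simple typing
linear: ✗, a type mismatch blocks all five
affine: ✗, the type mismatch rejects it
relevant: ✗, not simply typable
unrestricted: ✗, fails simple typing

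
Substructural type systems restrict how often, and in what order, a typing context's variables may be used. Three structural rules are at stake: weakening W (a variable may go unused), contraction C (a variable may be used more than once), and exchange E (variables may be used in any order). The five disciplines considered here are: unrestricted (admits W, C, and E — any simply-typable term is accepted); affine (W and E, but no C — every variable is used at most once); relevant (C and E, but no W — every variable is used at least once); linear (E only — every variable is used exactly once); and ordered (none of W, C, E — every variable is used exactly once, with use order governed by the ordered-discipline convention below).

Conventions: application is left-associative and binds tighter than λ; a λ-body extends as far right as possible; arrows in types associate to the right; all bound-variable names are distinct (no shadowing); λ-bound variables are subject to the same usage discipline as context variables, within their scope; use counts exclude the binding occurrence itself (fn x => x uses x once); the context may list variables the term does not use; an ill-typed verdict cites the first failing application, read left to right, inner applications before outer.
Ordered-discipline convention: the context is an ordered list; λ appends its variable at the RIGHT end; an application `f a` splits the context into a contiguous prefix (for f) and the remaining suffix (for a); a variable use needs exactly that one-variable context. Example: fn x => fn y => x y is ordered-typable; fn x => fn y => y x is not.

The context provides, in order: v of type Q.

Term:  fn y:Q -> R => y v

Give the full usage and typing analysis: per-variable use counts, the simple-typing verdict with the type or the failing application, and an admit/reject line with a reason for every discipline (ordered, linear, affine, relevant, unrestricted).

usage: v=1, y (bound)=1
use order (left to right): y, v
typing: well-typed — term : (Q -> R) -> R
ordered ✗ (use order y, v needs exchange)
linear ✓ (v, y: one use apiece)
affine ✓ (v, y: no repeats, contraction unneeded)
relevant ✓ (v, y: all used, weakening unneeded)
unrestricted ✓ (simply typable at (Q -> R) -> R; W, C, E all held)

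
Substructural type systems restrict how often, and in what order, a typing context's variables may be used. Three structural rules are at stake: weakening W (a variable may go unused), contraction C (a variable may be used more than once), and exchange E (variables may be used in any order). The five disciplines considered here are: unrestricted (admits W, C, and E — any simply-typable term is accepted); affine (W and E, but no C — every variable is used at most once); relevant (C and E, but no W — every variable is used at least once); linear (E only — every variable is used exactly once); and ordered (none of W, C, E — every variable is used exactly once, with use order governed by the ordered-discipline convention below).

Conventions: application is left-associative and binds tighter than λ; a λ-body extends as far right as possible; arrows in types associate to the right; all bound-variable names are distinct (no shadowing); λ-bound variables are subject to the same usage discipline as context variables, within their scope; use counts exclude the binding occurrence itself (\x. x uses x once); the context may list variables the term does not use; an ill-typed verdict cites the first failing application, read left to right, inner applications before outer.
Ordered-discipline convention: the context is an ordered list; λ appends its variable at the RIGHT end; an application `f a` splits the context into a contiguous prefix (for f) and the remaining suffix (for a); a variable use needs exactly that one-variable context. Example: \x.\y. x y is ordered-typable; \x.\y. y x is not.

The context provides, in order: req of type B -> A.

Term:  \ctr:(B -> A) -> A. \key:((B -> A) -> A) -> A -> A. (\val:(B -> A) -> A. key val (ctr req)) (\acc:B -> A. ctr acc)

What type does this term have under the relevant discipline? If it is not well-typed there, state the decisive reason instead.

term : ((B -> A) -> A) -> (((B -> A) -> A) -> A -> A) -> A
counts: req: 1×; ctr [bound]: 2×; key [bound]: 1×; val [bound]: 1×; acc [bound]: 1×
use order (left to right): key, val, ctr, req, ctr, acc
typing: well-typed — term : ((B -> A) -> A) -> (((B -> A) -> A) -> A -> A) -> A
across the five disciplines: ordered ✗; linear ✗; affine ✗; relevant ✓; unrestricted ✓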